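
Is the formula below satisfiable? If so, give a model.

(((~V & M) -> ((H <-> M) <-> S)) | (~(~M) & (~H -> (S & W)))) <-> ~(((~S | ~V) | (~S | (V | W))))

M = True; W = False; V = False; S = True; H = False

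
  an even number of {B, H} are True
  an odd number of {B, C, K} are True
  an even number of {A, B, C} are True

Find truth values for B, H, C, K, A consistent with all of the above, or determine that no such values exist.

B=T; H=T; C=F; K=F; A=T

{B, H}: 2 true → even ✓
{B, C, K}: 1 true → odd ✓
{A, B, C}: 2 true → even ✓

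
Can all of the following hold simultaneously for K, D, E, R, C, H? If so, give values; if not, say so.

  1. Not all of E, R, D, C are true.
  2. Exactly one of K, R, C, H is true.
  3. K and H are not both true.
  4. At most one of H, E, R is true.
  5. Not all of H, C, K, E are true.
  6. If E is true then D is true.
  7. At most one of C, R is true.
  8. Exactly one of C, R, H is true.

K: False; D: False; E: False; R: True; C: False; H: False

  (1) {E, R, D, C}: 1/4 true — not all ✓
  (2) {K, R, C, H}: 1 true — exactly one ✓
  (3) K=F, H=F — not both ✓
  (4) {H, E, R}: 1 true — at most one ✓
  (5) {H, C, K, E}: 0/4 true — not all ✓
  (6) E=F ⇒ D: vacuous ✓
  (7) {C, R}: 1 true — at most one ✓
  (8) {C, R, H}: 1 true — exactly one ✓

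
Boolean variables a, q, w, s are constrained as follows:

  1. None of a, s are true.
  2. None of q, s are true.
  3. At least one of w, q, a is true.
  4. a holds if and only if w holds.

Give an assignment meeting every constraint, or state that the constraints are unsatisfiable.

Unsatisfiable — no assignment works.

Case a = True:
  Constraint (1) is violated (a=T) — contradiction.
Case a = False:
  (1) forces s = False.
  (2) forces q = False.
  (3) with q=F, a=F forces w = True.
  Constraint (4) is violated (a=F, w=T) — contradiction.
Both cases fail — unsatisfiable.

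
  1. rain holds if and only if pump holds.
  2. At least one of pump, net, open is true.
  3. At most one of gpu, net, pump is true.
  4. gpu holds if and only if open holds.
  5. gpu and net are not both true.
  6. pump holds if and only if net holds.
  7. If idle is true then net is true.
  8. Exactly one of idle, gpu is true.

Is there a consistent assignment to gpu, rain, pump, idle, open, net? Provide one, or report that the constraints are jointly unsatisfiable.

gpu=T, rain=F, pump=F, idle=F, open=T, net=F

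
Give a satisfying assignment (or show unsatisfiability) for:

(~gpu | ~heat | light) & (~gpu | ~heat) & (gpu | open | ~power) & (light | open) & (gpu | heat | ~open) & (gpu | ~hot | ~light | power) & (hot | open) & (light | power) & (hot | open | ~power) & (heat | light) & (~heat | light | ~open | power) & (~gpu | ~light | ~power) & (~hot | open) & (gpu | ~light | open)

Set heat = True.
  then (~gpu | ~heat) forces gpu = False.
Set hot = True.
  then (~hot | open) forces open = True.
Try power = False:
  (gpu | ~hot | ~light | power) forces light = False.
  clause (light | power) is falsified — backtrack.
So power = True.
Set light = True.
All clauses satisfied.

heat: True; hot: True; power: True; gpu: False; open: True; light: True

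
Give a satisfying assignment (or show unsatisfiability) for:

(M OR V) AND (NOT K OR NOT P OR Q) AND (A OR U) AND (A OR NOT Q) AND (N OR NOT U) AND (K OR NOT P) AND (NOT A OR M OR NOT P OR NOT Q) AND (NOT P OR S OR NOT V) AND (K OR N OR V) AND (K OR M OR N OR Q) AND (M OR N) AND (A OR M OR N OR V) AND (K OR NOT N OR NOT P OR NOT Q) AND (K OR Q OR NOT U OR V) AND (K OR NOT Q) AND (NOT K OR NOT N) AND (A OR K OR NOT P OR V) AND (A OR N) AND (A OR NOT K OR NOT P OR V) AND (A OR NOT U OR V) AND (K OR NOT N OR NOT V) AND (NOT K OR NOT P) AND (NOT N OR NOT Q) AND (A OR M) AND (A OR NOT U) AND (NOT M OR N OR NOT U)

Set N = False.
  then (N OR NOT U) forces U = False.
  then (M OR N) forces M = True.
  then (A OR N) forces A = True.
Set S = False.
Set Q = True.
  then (K OR NOT Q) forces K = True.
  then (NOT K OR NOT P) forces P = False.
Set V = True.
All clauses satisfied.

N = False, U = False, S = False, A = True, Q = True, V = True, K = True, P = False, M = True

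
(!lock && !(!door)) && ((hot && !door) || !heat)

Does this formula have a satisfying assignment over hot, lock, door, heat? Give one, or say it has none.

hot = True, lock = False, door = True, heat = False

  !lock && !(!door) = True
    !lock = True
    !(!door) = True
      !door = False
  (hot && !door) || !heat = True
    hot && !door = False
      !door = False
    !heat = True
Both conjuncts True, so the formula holds.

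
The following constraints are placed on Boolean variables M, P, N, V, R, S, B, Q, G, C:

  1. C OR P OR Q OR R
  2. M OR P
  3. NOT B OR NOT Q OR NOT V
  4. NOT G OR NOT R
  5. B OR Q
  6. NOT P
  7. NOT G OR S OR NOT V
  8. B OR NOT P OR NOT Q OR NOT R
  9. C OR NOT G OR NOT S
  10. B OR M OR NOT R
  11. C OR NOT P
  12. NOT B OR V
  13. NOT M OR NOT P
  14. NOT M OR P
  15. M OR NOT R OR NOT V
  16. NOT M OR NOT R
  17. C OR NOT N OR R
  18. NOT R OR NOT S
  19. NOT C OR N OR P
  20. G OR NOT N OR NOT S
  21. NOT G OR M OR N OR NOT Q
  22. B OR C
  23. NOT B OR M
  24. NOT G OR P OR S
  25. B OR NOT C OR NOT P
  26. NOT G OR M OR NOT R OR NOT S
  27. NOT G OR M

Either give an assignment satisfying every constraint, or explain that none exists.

The formula is unsatisfiable.

Case P = True:
  Clause (NOT P) is falsified — contradiction.
Case P = False:
  (M OR P) forces M = True.
  Clause (NOT M OR P) is falsified — contradiction.
Both cases fail, so the formula is unsatisfiable.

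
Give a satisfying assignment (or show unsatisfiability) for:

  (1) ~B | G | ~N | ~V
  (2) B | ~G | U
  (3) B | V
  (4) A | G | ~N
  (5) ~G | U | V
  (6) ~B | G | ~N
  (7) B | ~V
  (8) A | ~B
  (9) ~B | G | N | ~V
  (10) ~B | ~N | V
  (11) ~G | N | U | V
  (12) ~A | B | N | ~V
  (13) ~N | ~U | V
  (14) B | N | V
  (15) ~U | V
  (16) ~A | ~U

U=F, G=F, N=F, V=F, B=T, A=T

Try U = True:
  (~U | V) forces V = True.
  (B | ~V) forces B = True.
  (A | ~B) forces A = True.
  clause (~A | ~U) is falsified — backtrack.
So U = False.
Set G = False.
Set N = False.
Set V = False.
  then (B | V) forces B = True.
  then (A | ~B) forces A = True.
All clauses satisfied.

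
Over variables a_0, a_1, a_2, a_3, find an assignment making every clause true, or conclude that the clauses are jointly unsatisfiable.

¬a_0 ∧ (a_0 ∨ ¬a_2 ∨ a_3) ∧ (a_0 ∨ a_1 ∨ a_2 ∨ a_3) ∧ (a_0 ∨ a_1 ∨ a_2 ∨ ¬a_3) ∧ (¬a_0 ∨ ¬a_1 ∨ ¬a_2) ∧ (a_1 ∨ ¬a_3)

a_0=F, a_1=T, a_2=T, a_3=T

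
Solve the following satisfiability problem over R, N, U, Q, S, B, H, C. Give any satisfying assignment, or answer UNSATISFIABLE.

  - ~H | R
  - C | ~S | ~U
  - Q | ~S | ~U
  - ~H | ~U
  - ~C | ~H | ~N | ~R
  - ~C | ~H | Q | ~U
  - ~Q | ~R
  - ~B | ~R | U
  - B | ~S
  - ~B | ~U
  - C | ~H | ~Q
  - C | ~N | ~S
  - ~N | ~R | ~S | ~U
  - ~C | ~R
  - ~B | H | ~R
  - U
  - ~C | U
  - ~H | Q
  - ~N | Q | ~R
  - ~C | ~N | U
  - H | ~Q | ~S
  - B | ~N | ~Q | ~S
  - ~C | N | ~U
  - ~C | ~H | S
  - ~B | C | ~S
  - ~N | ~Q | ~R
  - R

Unit clause (U) forces U = True.
Unit clause (R) forces R = True.
In (~H | ~U) only ~H is left, so H = False.
In (~Q | ~R) only ~Q is left, so Q = False.
In (~B | ~U) only ~B is left, so B = False.
In (~C | ~R) only ~C is left, so C = False.
In (~N | Q | ~R) only ~N is left, so N = False.
In (C | ~S | ~U) only ~S is left, so S = False.
All clauses satisfied.

R: True; N: False; U: True; Q: False; S: False; B: False; H: False; C: False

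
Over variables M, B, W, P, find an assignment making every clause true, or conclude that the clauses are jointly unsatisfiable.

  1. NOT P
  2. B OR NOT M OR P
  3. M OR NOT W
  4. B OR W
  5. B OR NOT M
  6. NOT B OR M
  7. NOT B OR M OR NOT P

M: True, B: True, W: False, P: False

Unit clause (NOT P) forces P = False.
Try M = False:
  (M OR NOT W) forces W = False.
  (B OR W) forces B = True.
  clause (NOT B OR M) is falsified — backtrack.
So M = True.
  then (B OR NOT M OR P) forces B = True.
Set W = False.
Check each clause:
  (NOT P): NOT P holds.
  (B OR NOT M OR P): B holds.
  (M OR NOT W): M holds.
  (B OR W): B holds.
  (B OR NOT M): B holds.
  (NOT B OR M): M holds.
  (NOT B OR M OR NOT P): M holds.
All clauses satisfied.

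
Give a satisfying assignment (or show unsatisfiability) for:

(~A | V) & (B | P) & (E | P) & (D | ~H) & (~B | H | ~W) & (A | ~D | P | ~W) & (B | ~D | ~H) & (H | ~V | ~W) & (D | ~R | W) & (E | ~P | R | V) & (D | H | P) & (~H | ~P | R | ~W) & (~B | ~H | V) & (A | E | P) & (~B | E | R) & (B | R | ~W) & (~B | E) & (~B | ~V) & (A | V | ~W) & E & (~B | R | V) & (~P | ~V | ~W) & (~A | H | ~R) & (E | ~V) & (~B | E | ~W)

V = False, P = True, R = True, B = True, H = False, W = False, A = False, E = True, D = True

Unit clause (E) forces E = True.
Set V = False.
  then (~A | V) forces A = False.
  then (A | V | ~W) forces W = False.
Set P = True.
Set R = True.
  then (D | ~R | W) forces D = True.
Set B = True.
  then (~B | ~H | V) forces H = False.
All clauses satisfied.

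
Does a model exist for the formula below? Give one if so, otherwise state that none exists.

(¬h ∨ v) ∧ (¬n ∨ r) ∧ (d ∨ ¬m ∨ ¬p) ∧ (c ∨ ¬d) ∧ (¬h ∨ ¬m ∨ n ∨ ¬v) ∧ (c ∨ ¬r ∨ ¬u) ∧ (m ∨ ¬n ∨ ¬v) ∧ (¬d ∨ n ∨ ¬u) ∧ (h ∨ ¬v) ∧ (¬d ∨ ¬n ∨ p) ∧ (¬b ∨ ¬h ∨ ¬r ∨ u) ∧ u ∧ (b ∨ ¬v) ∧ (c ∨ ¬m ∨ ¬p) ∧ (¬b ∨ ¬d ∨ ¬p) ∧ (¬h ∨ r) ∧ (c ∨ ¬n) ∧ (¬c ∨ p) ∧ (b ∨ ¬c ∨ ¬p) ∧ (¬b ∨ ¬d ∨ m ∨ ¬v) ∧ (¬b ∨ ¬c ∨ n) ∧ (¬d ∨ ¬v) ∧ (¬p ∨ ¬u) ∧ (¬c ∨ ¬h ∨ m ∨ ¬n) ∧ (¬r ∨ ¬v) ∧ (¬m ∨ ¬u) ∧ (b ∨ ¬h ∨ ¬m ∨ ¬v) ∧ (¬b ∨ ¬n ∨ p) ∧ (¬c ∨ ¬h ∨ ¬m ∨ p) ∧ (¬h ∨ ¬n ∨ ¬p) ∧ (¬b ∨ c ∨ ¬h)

Unit clause (u) forces u = True.
In (¬p ∨ ¬u) only ¬p is left, so p = False.
In (¬m ∨ ¬u) only ¬m is left, so m = False.
In (¬c ∨ p) only ¬c is left, so c = False.
In (c ∨ ¬d) only ¬d is left, so d = False.
In (c ∨ ¬r ∨ ¬u) only ¬r is left, so r = False.
In (¬h ∨ r) only ¬h is left, so h = False.
In (c ∨ ¬n) only ¬n is left, so n = False.
In (h ∨ ¬v) only ¬v is left, so v = False.
Set b = True.
All clauses satisfied.

d=F, m=F, r=F, u=T, n=F, p=F, c=F, h=F, v=F, b=T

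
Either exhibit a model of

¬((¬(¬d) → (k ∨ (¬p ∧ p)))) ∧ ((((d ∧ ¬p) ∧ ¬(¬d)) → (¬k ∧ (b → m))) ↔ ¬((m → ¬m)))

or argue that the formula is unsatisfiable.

b: True; p: False; d: True; k: False; m: False

  ¬((¬(¬d) → (k ∨ (¬p ∧ p)))) = True
    ¬(¬d) → (k ∨ (¬p ∧ p)) = False
      ¬(¬d) = True
        ¬d = False
      k ∨ (¬p ∧ p) = False
        ¬p ∧ p = False
          ¬p = True
  (((d ∧ ¬p) ∧ ¬(¬d)) → (¬k ∧ (b → m))) ↔ ¬((m → ¬m)) = True
    ((d ∧ ¬p) ∧ ¬(¬d)) → (¬k ∧ (b → m)) = False
      (d ∧ ¬p) ∧ ¬(¬d) = True
        d ∧ ¬p = True
          ¬p = True
        ¬(¬d) = True
          ¬d = False
      ¬k ∧ (b → m) = False
        ¬k = True
        b → m = False
    ¬((m → ¬m)) = False
      m → ¬m = True
        ¬m = True
Both conjuncts True, so the formula holds.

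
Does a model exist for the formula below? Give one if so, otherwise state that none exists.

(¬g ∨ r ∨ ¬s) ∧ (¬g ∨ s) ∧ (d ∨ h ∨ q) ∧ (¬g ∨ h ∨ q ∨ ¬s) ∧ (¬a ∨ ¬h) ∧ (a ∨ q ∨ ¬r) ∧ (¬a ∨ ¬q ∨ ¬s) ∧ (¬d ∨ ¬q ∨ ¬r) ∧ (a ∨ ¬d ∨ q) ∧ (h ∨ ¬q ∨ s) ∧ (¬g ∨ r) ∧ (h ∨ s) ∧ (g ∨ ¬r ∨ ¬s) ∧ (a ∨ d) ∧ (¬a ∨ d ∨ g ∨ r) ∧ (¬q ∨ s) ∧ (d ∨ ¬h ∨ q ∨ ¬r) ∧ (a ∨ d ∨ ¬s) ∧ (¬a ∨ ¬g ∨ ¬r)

Set h = False.
  then (h ∨ s) forces s = True.
Set q = False.
  then (d ∨ h ∨ q) forces d = True.
  then (¬g ∨ h ∨ q ∨ ¬s) forces g = False.
  then (a ∨ ¬d ∨ q) forces a = True.
  then (g ∨ ¬r ∨ ¬s) forces r = False.
All clauses satisfied.

h = False, q = False, r = False, d = True, a = True, g = False, s = True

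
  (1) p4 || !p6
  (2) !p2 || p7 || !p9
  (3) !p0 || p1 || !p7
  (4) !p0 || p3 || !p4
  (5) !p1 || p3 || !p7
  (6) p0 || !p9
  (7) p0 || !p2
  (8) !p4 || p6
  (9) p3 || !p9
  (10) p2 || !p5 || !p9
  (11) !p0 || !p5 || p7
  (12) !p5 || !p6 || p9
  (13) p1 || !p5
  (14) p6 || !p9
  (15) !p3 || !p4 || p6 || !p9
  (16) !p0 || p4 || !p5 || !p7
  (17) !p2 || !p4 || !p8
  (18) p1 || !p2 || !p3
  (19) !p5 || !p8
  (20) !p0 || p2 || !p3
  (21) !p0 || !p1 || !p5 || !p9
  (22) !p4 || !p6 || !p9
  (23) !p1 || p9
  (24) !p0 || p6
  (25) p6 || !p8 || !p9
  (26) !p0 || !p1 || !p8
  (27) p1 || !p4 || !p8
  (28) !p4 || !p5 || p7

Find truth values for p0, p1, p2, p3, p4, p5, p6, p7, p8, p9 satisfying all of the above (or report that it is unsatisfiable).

Set p0 = False.
  then (p0 || !p9) forces p9 = False.
  then (p0 || !p2) forces p2 = False.
  then (!p1 || p9) forces p1 = False.
  then (p1 || !p5) forces p5 = False.
Set p3 = True.
Set p4 = False.
  then (p4 || !p6) forces p6 = False.
Set p7 = True.
Set p8 = False.
All clauses satisfied.

p0: False, p1: False, p2: False, p3: True, p4: False, p5: False, p6: False, p7: True, p8: False, p9: False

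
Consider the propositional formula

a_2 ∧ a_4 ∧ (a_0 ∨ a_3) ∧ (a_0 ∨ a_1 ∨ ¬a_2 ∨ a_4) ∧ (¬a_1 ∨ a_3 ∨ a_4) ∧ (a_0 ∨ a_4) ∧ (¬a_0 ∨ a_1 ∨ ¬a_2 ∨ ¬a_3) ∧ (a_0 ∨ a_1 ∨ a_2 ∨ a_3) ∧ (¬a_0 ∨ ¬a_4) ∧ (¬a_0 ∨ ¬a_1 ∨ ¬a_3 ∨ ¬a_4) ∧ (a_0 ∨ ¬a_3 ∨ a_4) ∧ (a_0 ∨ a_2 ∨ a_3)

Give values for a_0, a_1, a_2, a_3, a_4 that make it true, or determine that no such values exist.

Unit clause (a_2) forces a_2 = True.
Unit clause (a_4) forces a_4 = True.
In (¬a_0 ∨ ¬a_4) only ¬a_0 is left, so a_0 = False.
In (a_0 ∨ a_3) only a_3 is left, so a_3 = True.
Set a_1 = False.
All clauses satisfied.

a_0 = False, a_1 = False, a_2 = True, a_3 = True, a_4 = True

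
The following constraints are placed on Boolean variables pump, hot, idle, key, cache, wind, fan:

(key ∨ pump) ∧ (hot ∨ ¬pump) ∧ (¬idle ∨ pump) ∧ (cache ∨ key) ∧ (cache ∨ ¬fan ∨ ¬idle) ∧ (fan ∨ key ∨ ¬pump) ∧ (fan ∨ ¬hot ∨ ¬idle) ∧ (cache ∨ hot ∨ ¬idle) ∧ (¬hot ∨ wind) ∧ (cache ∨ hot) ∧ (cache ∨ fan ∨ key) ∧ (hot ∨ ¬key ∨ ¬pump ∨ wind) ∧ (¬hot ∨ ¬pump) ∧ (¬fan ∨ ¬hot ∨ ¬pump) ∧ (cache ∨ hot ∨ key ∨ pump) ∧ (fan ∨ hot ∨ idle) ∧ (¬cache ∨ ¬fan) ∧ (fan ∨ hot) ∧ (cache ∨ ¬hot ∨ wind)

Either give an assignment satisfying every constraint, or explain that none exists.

Set pump = False.
  then (key ∨ pump) forces key = True.
  then (¬idle ∨ pump) forces idle = False.
Set hot = True.
  then (¬hot ∨ wind) forces wind = True.
Set cache = True.
  then (¬cache ∨ ¬fan) forces fan = False.
All clauses satisfied.

pump: False, hot: True, idle: False, key: True, cache: True, wind: True, fan: False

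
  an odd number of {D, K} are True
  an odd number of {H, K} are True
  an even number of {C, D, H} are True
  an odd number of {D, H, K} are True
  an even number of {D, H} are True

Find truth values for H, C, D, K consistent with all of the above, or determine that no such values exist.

H=F, C=F, D=F, K=T

{D, K}: 1 true → odd ✓
{H, K}: 1 true → odd ✓
{C, D, H}: 0 true → even ✓
{D, H, K}: 1 true → odd ✓
{D, H}: 0 true → even ✓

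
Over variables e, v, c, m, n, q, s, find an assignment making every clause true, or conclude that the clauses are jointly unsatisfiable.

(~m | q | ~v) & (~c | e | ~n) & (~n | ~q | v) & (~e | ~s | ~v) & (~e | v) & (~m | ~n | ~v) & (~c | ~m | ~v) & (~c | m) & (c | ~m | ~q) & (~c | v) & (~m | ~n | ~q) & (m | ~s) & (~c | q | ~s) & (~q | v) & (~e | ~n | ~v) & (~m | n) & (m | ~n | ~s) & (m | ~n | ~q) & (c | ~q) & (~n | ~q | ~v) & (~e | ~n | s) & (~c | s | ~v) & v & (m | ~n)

Unit clause (v) forces v = True.
Set e = True.
  then (~e | ~s | ~v) forces s = False.
  then (~e | ~n | ~v) forces n = False.
  then (~m | n) forces m = False.
  then (~c | s | ~v) forces c = False.
  then (c | ~q) forces q = False.
All clauses satisfied.

e: True, v: True, c: False, m: False, n: False, q: False, s: False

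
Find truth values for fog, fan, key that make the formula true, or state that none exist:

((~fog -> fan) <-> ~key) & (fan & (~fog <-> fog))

No satisfying assignment exists.

The conjunct ~fog <-> fog is unsatisfiable on its own:
  fog=F: evaluates to False.
  fog=T: evaluates to False.
So the whole conjunction is unsatisfiable.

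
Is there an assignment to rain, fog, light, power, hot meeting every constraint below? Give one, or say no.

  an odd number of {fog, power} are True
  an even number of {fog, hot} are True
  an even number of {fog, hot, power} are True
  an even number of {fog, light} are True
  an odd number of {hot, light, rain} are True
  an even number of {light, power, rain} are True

rain=T; fog=T; light=T; power=F; hot=T

{fog, power}: 1 true → odd ✓
{fog, hot}: 2 true → even ✓
{fog, hot, power}: 2 true → even ✓
{fog, light}: 2 true → even ✓
{hot, light, rain}: 3 true → odd ✓
{light, power, rain}: 2 true → even ✓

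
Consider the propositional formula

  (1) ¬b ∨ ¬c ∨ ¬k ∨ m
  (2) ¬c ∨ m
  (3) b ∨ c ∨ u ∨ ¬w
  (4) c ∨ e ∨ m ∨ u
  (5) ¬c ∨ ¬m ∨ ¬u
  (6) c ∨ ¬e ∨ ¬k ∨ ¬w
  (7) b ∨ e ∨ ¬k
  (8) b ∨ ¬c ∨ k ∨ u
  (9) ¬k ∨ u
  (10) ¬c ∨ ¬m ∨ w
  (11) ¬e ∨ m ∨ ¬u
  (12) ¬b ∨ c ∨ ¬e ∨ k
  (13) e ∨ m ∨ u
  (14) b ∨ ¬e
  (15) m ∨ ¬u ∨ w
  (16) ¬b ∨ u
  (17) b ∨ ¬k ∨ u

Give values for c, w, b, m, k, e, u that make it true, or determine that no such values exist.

c = False, w = True, b = True, m = True, k = False, e = False, u = True

Try c = True:
  (¬c ∨ m) forces m = True.
  (¬c ∨ ¬m ∨ ¬u) forces u = False.
  (¬k ∨ u) forces k = False.
  (b ∨ ¬c ∨ k ∨ u) forces b = True.
  clause (¬b ∨ u) is falsified — backtrack.
So c = False.
Set w = True.
Set b = True.
  then (¬b ∨ u) forces u = True.
Set m = True.
Set k = False.
  then (¬b ∨ c ∨ ¬e ∨ k) forces e = False.
All clauses satisfied.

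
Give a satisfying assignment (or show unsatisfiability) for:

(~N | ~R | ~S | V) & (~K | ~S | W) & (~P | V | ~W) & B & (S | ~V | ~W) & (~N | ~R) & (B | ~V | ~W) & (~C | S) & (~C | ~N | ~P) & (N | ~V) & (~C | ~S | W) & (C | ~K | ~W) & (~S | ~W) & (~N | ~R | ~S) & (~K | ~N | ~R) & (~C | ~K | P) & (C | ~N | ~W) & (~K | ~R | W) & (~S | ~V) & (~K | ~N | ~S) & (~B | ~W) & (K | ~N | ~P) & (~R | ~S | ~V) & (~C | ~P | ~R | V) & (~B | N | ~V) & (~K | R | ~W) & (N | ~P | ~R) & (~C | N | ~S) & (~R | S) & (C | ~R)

Unit clause (B) forces B = True.
In (~B | ~W) only ~W is left, so W = False.
Try C = True:
  (~C | S) forces S = True.
  clause (~C | ~S | W) is falsified — backtrack.
So C = False.
  then (C | ~R) forces R = False.
Set K = True.
  then (~K | ~S | W) forces S = False.
Set V = False.
Set N = True.
Set P = True.
All clauses satisfied.

C: False, B: True, K: True, V: False, N: True, R: False, W: False, P: True, S: False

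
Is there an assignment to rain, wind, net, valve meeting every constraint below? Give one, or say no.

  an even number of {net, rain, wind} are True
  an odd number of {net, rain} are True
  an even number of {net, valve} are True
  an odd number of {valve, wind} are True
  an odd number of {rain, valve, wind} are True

Adding constraints 1, 3, 5 mod 2: every variable appears an even number of times on the left, so the left side is 0.
But the right sides sum to 1 (mod 2). 0 ≠ 1 — the system is inconsistent.

Unsatisfiable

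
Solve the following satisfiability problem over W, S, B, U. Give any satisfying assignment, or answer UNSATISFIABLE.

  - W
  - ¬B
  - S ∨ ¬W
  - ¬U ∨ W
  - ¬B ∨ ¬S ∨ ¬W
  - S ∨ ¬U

Unit clause (W) forces W = True.
Unit clause (¬B) forces B = False.
In (S ∨ ¬W) only S is left, so S = True.
Set U = True.
All clauses satisfied.

W=T, S=T, B=F, U=T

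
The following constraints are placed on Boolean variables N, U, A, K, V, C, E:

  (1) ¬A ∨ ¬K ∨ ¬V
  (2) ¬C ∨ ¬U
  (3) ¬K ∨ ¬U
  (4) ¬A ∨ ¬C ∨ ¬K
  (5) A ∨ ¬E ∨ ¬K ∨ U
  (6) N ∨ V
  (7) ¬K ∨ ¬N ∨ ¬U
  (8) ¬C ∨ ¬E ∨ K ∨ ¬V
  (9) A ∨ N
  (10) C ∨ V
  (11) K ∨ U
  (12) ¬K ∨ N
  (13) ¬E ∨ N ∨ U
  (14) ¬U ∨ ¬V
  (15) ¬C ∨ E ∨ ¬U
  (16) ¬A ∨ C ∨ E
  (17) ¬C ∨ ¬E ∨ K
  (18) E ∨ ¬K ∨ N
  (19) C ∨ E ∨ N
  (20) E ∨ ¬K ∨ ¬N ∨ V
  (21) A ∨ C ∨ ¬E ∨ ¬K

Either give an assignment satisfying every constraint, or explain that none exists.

Try N = False:
  (N ∨ V) forces V = True.
  (A ∨ N) forces A = True.
  (¬A ∨ ¬K ∨ ¬V) forces K = False.
  (K ∨ U) forces U = True.
  clause (¬U ∨ ¬V) is falsified — backtrack.
So N = True.
Set U = False.
  then (K ∨ U) forces K = True.
Set A = False.
  then (A ∨ ¬E ∨ ¬K ∨ U) forces E = False.
  then (E ∨ ¬K ∨ ¬N ∨ V) forces V = True.
Set C = False.
All clauses satisfied.

N=T, U=F, A=F, K=T, V=T, C=F, E=F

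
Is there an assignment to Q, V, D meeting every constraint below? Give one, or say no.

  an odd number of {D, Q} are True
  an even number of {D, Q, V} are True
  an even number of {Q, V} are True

Q = True, V = True, D = False

{D, Q}: 1 true → odd ✓
{D, Q, V}: 2 true → even ✓
{Q, V}: 2 true → even ✓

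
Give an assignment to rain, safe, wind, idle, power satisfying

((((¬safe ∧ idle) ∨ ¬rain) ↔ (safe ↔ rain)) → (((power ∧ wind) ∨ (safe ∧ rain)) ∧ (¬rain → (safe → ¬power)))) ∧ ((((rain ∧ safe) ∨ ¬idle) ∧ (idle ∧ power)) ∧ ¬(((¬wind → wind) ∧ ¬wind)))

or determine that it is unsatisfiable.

rain: True; safe: True; wind: True; idle: True; power: True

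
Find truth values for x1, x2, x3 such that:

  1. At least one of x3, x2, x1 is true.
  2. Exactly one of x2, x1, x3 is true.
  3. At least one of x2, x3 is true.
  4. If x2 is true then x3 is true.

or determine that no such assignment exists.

x1 = False, x2 = False, x3 = True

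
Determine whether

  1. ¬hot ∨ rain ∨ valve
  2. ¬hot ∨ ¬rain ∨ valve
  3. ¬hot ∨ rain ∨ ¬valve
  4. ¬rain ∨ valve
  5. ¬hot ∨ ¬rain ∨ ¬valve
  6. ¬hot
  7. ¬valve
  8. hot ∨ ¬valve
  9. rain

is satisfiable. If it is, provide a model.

Case valve = True:
  Clause (¬valve) is falsified — contradiction.
Case valve = False:
  (¬rain ∨ valve) forces rain = False.
  Clause (rain) is falsified — contradiction.
Both cases fail, so the formula is unsatisfiable.

No satisfying assignment exists.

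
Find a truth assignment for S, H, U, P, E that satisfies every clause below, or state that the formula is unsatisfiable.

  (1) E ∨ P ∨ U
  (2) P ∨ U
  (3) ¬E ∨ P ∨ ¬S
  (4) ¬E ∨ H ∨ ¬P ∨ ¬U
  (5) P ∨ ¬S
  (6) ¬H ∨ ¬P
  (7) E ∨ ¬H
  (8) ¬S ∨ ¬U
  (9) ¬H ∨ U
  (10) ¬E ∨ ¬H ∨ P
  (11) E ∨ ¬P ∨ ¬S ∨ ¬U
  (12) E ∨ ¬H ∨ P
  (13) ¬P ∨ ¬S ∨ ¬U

S = False; H = False; U = False; P = True; E = False

Set S = False.
Try H = True:
  (¬H ∨ ¬P) forces P = False.
  (P ∨ U) forces U = True.
  (E ∨ ¬H) forces E = True.
  clause (¬E ∨ ¬H ∨ P) is falsified — backtrack.
So H = False.
Set U = False.
  then (P ∨ U) forces P = True.
Set E = False.
All clauses satisfied.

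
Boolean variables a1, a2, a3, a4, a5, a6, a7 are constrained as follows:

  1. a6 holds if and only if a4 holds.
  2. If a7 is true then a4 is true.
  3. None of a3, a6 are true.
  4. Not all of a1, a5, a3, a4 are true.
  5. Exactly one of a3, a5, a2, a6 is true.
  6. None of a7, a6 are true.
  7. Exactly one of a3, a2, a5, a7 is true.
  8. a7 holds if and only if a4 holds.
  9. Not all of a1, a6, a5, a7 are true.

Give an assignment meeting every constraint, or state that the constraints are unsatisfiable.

a1: True; a2: False; a3: False; a4: False; a5: True; a6: False; a7: False

  (1) a6=F, a4=F — same ✓
  (2) a7=F ⇒ a4: vacuous ✓
  (3) {a3, a6}: 0 true — none ✓
  (4) {a1, a5, a3, a4}: 2/4 true — not all ✓
  (5) {a3, a5, a2, a6}: 1 true — exactly one ✓
  (6) {a7, a6}: 0 true — none ✓
  (7) {a3, a2, a5, a7}: 1 true — exactly one ✓
  (8) a7=F, a4=F — same ✓
  (9) {a1, a6, a5, a7}: 2/4 true — not all ✓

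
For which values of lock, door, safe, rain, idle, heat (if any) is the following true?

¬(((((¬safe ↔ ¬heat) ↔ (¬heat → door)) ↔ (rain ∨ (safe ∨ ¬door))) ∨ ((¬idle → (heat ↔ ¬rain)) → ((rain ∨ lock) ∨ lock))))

lock = False; door = False; safe = False; rain = False; idle = True; heat = False

  ¬(((((¬safe ↔ ¬heat) ↔ (¬heat → door)) ↔ (rain ∨ (safe ∨ ¬door))) ∨ ((¬idle → (heat ↔ ¬rain)) → ((rain ∨ lock) ∨ lock)))) = True
    (((¬safe ↔ ¬heat) ↔ (¬heat → door)) ↔ (rain ∨ (safe ∨ ¬door))) ∨ ((¬idle → (heat ↔ ¬rain)) → ((rain ∨ lock) ∨ lock)) = False
      ((¬safe ↔ ¬heat) ↔ (¬heat → door)) ↔ (rain ∨ (safe ∨ ¬door)) = False
        (¬safe ↔ ¬heat) ↔ (¬heat → door) = False
          ¬safe ↔ ¬heat = True
            ¬safe = True
            ¬heat = True
          ¬heat → door = False
            ¬heat = True
        rain ∨ (safe ∨ ¬door) = True
          safe ∨ ¬door = True
            ¬door = True
      (¬idle → (heat ↔ ¬rain)) → ((rain ∨ lock) ∨ lock) = False
        ¬idle → (heat ↔ ¬rain) = True
          ¬idle = False
          heat ↔ ¬rain = False
            ¬rain = True
        (rain ∨ lock) ∨ lock = False
          rain ∨ lock = False
The formula evaluates to True.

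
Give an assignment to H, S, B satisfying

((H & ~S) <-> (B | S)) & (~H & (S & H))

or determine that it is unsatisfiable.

Case H = True: the conjunct ~H is False.
Case H = False: the conjunct H is False.
Both cases fail — unsatisfiable.

No satisfying assignment exists.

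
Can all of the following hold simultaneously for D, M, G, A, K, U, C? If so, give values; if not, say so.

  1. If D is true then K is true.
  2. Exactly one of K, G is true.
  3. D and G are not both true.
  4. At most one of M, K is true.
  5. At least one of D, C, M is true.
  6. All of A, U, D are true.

D=T; M=F; G=F; A=T; K=T; U=T; C=T

  (1) D=T ⇒ K: T ✓
  (2) {K, G}: 1 true — exactly one ✓
  (3) D=T, G=F — not both ✓
  (4) {M, K}: 1 true — at most one ✓
  (5) {D, C, M}: 2 true — at least one ✓
  (6) {A, U, D}: all 3 true ✓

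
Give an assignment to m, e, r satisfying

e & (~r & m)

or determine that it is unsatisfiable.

m = True, e = True, r = False

  ~r & m = True
    ~r = True
Both conjuncts True, so the formula holds.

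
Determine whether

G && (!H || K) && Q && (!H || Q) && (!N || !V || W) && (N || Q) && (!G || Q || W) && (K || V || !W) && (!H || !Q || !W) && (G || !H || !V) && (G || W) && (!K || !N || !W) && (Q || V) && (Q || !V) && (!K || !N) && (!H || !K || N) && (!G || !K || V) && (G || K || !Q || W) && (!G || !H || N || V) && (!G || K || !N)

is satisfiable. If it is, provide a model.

G = True, Q = True, K = False, V = False, H = False, W = False, N = False

Unit clause (G) forces G = True.
Unit clause (Q) forces Q = True.
Set K = False.
  then (!H || K) forces H = False.
  then (!G || K || !N) forces N = False.
Set V = False.
  then (K || V || !W) forces W = False.
All clauses satisfied.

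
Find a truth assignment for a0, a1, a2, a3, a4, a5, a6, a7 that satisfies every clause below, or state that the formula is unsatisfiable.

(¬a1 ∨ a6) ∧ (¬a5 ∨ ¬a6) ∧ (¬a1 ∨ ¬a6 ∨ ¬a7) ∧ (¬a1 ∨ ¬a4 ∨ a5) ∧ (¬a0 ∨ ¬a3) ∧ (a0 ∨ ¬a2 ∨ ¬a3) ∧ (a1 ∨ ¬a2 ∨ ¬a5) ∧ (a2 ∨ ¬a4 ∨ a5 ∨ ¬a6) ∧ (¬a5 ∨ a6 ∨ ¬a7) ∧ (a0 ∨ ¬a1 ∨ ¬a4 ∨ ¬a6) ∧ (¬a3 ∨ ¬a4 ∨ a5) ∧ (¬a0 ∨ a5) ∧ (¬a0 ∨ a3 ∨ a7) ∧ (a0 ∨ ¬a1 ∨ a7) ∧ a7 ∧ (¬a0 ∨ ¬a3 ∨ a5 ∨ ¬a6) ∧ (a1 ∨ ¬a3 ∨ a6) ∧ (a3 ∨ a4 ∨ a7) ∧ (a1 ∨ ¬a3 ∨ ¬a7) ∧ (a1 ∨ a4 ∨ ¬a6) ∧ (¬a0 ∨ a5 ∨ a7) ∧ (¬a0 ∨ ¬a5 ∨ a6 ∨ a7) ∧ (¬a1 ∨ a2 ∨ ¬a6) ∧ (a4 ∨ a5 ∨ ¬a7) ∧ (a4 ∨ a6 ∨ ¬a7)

a0 = False, a1 = False, a2 = True, a3 = False, a4 = True, a5 = False, a6 = False, a7 = True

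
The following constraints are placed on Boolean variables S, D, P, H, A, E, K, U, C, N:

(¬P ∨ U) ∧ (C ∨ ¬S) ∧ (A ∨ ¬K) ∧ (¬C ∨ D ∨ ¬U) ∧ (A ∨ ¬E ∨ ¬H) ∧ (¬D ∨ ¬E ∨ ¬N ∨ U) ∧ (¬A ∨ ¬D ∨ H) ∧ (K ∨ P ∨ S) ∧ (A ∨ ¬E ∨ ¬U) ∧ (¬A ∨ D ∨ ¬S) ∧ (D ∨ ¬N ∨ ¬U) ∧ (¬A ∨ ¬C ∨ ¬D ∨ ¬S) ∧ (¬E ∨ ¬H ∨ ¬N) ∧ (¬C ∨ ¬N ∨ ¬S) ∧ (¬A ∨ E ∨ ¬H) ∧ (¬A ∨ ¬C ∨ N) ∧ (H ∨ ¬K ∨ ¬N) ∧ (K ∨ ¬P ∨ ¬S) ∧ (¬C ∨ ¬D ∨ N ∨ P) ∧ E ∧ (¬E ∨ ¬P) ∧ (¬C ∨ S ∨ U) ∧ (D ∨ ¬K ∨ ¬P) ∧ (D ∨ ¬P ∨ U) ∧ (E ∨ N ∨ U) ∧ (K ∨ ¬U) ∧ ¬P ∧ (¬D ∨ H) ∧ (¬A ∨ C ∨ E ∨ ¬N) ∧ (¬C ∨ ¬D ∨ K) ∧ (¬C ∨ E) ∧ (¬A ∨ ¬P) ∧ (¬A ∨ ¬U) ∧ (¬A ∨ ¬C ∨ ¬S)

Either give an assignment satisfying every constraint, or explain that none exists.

S=F; D=F; P=F; H=F; A=T; E=T; K=T; U=F; C=F; N=F

Unit clause (E) forces E = True.
In (¬E ∨ ¬P) only ¬P is left, so P = False.
Set S = False.
  then (K ∨ P ∨ S) forces K = True.
  then (A ∨ ¬K) forces A = True.
  then (¬A ∨ ¬U) forces U = False.
  then (¬C ∨ S ∨ U) forces C = False.
Set D = False.
Set H = False.
  then (H ∨ ¬K ∨ ¬N) forces N = False.
All clauses satisfied.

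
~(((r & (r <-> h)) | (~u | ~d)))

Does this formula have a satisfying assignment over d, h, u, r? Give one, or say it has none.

d = True, h = False, u = True, r = True

  ~(((r & (r <-> h)) | (~u | ~d))) = True
    (r & (r <-> h)) | (~u | ~d) = False
      r & (r <-> h) = False
        r <-> h = False
      ~u | ~d = False
        ~u = False
        ~d = False
The formula evaluates to True.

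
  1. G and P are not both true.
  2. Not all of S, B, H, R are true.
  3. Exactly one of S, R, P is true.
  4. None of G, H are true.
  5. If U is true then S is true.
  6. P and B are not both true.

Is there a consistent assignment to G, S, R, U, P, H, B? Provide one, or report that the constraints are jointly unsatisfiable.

G = False; S = True; R = False; U = False; P = False; H = False; B = True

  (1) G=F, P=F — not both ✓
  (2) {S, B, H, R}: 2/4 true — not all ✓
  (3) {S, R, P}: 1 true — exactly one ✓
  (4) {G, H}: 0 true — none ✓
  (5) U=F ⇒ S: vacuous ✓
  (6) P=F, B=T — not both ✓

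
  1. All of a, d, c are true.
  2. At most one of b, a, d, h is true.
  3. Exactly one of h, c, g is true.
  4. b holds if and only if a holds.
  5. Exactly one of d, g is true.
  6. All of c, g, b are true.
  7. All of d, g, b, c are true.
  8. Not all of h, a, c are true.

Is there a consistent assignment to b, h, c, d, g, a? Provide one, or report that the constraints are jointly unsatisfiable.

Case b = True:
  (1) forces a = True.
  Constraint (2) is violated (b=T, a=T) — contradiction.
Case b = False:
  Constraint (6) is violated (b=F) — contradiction.
Both cases fail — unsatisfiable.

The formula is unsatisfiable.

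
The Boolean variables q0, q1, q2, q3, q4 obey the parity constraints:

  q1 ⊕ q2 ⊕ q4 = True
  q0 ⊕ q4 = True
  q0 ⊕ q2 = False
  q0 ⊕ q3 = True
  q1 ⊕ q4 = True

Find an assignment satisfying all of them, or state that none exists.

q0: False, q1: False, q2: False, q3: True, q4: True

q1 ⊕ q2 ⊕ q4 = F ⊕ F ⊕ T = True ✓
q0 ⊕ q4 = F ⊕ T = True ✓
q0 ⊕ q2 = F ⊕ F = False ✓
q0 ⊕ q3 = F ⊕ T = True ✓
q1 ⊕ q4 = F ⊕ T = True ✓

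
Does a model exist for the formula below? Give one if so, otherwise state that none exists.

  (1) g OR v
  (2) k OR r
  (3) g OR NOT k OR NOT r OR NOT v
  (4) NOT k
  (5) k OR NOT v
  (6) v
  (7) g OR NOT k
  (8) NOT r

The formula is unsatisfiable.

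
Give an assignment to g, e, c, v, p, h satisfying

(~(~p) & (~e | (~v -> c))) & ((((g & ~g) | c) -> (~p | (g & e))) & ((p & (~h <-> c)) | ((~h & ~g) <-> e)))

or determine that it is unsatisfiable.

g = True, e = True, c = True, v = False, p = True, h = False

  ~(~p) & (~e | (~v -> c)) = True
    ~(~p) = True
      ~p = False
    ~e | (~v -> c) = True
      ~e = False
      ~v -> c = True
        ~v = True
  (((g & ~g) | c) -> (~p | (g & e))) & ((p & (~h <-> c)) | ((~h & ~g) <-> e)) = True
    ((g & ~g) | c) -> (~p | (g & e)) = True
      (g & ~g) | c = True
        g & ~g = False
          ~g = False
      ~p | (g & e) = True
        ~p = False
        g & e = True
    (p & (~h <-> c)) | ((~h & ~g) <-> e) = True
      p & (~h <-> c) = True
        ~h <-> c = True
          ~h = True
      (~h & ~g) <-> e = False
        ~h & ~g = False
          ~h = True
          ~g = False
Both conjuncts True, so the formula holds.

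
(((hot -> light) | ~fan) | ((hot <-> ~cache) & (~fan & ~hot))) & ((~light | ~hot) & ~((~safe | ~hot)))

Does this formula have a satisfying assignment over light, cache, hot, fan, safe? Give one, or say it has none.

light: False, cache: False, hot: True, fan: False, safe: True

  ((hot -> light) | ~fan) | ((hot <-> ~cache) & (~fan & ~hot)) = True
    (hot -> light) | ~fan = True
      hot -> light = False
      ~fan = True
    (hot <-> ~cache) & (~fan & ~hot) = False
      hot <-> ~cache = True
        ~cache = True
      ~fan & ~hot = False
        ~fan = True
        ~hot = False
  (~light | ~hot) & ~((~safe | ~hot)) = True
    ~light | ~hot = True
      ~light = True
      ~hot = False
    ~((~safe | ~hot)) = True
      ~safe | ~hot = False
        ~safe = False
        ~hot = False
Both conjuncts True, so the formula holds.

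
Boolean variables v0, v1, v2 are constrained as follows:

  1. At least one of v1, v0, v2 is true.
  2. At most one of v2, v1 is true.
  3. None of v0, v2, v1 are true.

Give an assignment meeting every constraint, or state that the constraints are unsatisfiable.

The formula is unsatisfiable.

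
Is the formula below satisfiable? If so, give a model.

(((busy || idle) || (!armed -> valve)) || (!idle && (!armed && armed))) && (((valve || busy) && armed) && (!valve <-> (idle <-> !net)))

busy: False; net: True; armed: True; idle: True; valve: True

  ((busy || idle) || (!armed -> valve)) || (!idle && (!armed && armed)) = True
    (busy || idle) || (!armed -> valve) = True
      busy || idle = True
      !armed -> valve = True
        !armed = False
    !idle && (!armed && armed) = False
      !idle = False
      !armed && armed = False
        !armed = False
  ((valve || busy) && armed) && (!valve <-> (idle <-> !net)) = True
    (valve || busy) && armed = True
      valve || busy = True
    !valve <-> (idle <-> !net) = True
      !valve = False
      idle <-> !net = False
        !net = False
Both conjuncts True, so the formula holds.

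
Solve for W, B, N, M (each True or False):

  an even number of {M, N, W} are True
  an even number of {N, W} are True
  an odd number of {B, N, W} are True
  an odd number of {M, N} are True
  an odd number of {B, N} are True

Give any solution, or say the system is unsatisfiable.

No satisfying assignment exists.

Adding constraints 1, 3, 4, 5 mod 2: every variable appears an even number of times on the left, so the left side is 0.
But the right sides sum to 1 (mod 2). 0 ≠ 1 — the system is inconsistent.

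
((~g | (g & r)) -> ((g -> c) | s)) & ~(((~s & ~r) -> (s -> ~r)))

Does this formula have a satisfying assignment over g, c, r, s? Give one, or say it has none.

No satisfying assignment exists.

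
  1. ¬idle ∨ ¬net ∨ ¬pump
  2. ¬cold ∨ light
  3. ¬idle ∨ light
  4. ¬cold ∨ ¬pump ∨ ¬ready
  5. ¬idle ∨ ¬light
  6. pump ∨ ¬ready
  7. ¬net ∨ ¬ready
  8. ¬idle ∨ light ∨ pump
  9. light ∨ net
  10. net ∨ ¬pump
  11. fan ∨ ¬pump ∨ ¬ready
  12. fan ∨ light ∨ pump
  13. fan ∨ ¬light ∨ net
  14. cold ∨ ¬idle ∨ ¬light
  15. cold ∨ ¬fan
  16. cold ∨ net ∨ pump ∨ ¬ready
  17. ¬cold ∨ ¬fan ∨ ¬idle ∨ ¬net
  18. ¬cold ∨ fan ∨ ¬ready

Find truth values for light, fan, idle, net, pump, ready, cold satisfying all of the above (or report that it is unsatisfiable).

light = True; fan = True; idle = False; net = True; pump = True; ready = False; cold = True

Set light = True.
  then (¬idle ∨ ¬light) forces idle = False.
Set fan = True.
  then (cold ∨ ¬fan) forces cold = True.
Set net = True.
  then (¬net ∨ ¬ready) forces ready = False.
Set pump = True.
All clauses satisfied.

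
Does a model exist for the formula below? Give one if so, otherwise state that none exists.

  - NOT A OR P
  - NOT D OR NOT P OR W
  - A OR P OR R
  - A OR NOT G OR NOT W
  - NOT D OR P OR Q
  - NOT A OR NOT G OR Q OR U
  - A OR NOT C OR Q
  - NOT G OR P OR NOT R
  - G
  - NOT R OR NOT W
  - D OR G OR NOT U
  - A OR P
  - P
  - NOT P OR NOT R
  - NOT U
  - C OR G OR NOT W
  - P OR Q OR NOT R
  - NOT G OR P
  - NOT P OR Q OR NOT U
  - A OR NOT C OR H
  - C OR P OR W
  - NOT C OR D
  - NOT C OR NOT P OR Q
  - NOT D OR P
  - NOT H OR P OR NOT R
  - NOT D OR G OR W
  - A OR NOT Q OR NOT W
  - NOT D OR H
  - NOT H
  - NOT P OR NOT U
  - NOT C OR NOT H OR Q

G = True, U = False, C = False, Q = True, H = False, W = True, A = True, R = False, D = False, P = True

Unit clause (G) forces G = True.
Unit clause (P) forces P = True.
In (NOT P OR NOT R) only NOT R is left, so R = False.
Unit clause (NOT U) forces U = False.
Unit clause (NOT H) forces H = False.
In (NOT D OR H) only NOT D is left, so D = False.
In (NOT C OR D) only NOT C is left, so C = False.
Set Q = True.
Set W = True.
  then (A OR NOT G OR NOT W) forces A = True.
All clauses satisfied.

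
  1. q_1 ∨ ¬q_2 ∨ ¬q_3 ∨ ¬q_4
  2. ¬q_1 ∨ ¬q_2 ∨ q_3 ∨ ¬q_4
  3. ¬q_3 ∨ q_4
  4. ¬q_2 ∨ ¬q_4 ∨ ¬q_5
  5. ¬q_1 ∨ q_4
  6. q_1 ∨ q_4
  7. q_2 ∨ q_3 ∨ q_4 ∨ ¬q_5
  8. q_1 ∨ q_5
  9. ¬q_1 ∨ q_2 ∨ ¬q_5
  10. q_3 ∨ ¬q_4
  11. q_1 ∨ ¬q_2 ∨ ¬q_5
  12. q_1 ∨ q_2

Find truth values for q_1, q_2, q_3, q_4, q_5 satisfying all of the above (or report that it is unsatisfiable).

q_1: True; q_2: True; q_3: True; q_4: True; q_5: False

Try q_1 = False:
  (q_1 ∨ q_4) forces q_4 = True.
  (q_1 ∨ q_5) forces q_5 = True.
  (¬q_2 ∨ ¬q_4 ∨ ¬q_5) forces q_2 = False.
  clause (q_1 ∨ q_2) is falsified — backtrack.
So q_1 = True.
  then (¬q_1 ∨ q_4) forces q_4 = True.
  then (q_3 ∨ ¬q_4) forces q_3 = True.
Set q_2 = True.
  then (¬q_2 ∨ ¬q_4 ∨ ¬q_5) forces q_5 = False.
All clauses satisfied.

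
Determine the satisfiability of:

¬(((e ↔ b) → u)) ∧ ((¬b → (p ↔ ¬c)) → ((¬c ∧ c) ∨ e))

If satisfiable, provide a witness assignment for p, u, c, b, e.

p = False, u = False, c = False, b = True, e = True

  ¬(((e ↔ b) → u)) = True
    (e ↔ b) → u = False
      e ↔ b = True
  (¬b → (p ↔ ¬c)) → ((¬c ∧ c) ∨ e) = True
    ¬b → (p ↔ ¬c) = True
      ¬b = False
      p ↔ ¬c = False
        ¬c = True
    (¬c ∧ c) ∨ e = True
      ¬c ∧ c = False
        ¬c = True
Both conjuncts True, so the formula holds.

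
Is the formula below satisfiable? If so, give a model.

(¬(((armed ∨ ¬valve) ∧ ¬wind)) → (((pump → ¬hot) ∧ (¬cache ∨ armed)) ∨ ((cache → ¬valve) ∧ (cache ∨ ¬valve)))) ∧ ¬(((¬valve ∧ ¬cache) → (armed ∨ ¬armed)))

No satisfying assignment exists.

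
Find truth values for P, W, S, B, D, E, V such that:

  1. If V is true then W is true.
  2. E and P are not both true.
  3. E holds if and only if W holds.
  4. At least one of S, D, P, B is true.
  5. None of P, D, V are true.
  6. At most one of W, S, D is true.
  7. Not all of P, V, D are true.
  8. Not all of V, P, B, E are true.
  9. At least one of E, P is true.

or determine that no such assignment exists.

P: False, W: True, S: False, B: True, D: False, E: True, V: False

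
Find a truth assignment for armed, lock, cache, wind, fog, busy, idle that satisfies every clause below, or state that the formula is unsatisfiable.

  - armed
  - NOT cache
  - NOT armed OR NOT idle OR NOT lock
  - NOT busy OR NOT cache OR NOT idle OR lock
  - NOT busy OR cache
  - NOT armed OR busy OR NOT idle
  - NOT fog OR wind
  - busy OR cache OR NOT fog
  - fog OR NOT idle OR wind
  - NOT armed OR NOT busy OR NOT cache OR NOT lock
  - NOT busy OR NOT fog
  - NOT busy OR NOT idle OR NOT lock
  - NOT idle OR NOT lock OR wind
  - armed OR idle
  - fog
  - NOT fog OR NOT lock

Unsatisfiable

Case fog = True:
  (armed) forces armed = True.
  (NOT cache) forces cache = False.
  (NOT busy OR cache) forces busy = False.
  Clause (busy OR cache OR NOT fog) is falsified — contradiction.
Case fog = False:
  Clause (fog) is falsified — contradiction.
Both cases fail, so the formula is unsatisfiable.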